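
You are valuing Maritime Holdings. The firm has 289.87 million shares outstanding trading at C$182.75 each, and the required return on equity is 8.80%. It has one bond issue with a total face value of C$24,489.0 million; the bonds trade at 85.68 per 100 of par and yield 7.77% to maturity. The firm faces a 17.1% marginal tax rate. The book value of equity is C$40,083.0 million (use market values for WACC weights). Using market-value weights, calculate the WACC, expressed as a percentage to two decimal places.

8.13%

Market value of equity E = 182.75 × 289.87m = 52973.7425m. Market value of debt D = 24489m × 85.68/100 = 20982.1752m.
Total capital V = 52973.7425 + 20982.1752 = 73955.9177.
Equity: weight = 52973.7425/73955.9177 = 0.7163; cost = 8.8%.
Bonds outstanding: weight = 20982.1752/73955.9177 = 0.2837; after-tax cost = 7.77% × (1 − 17.1%) = 6.4413%.
WACC = 0.7163 × 8.8000% + 0.2837 × 6.4413% = 8.1308%.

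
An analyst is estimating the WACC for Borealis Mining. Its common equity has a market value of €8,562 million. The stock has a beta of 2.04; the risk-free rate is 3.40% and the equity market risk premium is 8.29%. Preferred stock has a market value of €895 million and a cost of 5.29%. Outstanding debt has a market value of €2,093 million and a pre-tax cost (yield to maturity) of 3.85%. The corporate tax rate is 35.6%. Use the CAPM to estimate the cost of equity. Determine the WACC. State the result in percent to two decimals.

Cost of equity via CAPM: Re = 3.4% + 2.04 × 8.29% = 20.3116%.
Total capital V = 8562 + 895 + 2093 = 11550.
Equity: weight = 8562/11550 = 0.7413; cost = 20.3116%.
Preferred: weight = 895/11550 = 0.0775; cost = 5.29%.
Debt: weight = 2093/11550 = 0.1812; after-tax cost = 3.85% × (1 − 35.6%) = 2.4794%.
WACC = 0.7413 × 20.3116% + 0.0775 × 5.2900% + 0.1812 × 2.4794% = 15.9162%.

15.92%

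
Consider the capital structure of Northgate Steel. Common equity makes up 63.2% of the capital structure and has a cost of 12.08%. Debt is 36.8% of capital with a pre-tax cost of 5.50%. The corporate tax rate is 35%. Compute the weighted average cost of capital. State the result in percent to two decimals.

After-tax cost of debt = 5.5% × (1 − 35%) = 3.5750%.
WACC = 0.632 × 12.0800% + 0.368 × 3.5750% = 8.9502%.

8.95%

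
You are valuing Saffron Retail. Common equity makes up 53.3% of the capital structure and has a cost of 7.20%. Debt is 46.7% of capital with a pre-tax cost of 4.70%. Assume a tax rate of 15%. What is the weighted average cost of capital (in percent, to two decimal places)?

5.70%

After-tax cost of debt = 4.7% × (1 − 15%) = 3.9950%.
WACC = 0.533 × 7.2000% + 0.467 × 3.9950% = 5.7033%.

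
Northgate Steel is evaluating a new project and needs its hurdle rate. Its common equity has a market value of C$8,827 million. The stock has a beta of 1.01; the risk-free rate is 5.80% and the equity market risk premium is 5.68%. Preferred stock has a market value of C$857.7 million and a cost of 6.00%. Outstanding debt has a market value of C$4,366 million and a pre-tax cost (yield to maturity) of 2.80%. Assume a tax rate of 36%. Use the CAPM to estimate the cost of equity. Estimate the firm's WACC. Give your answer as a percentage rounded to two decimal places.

Cost of equity via CAPM: Re = 5.8% + 1.01 × 5.68% = 11.5368%.
Total capital V = 8827 + 857.7 + 4366 = 14050.7.
Equity: weight = 8827/14050.7 = 0.6282; cost = 11.5368%.
Preferred: weight = 857.7/14050.7 = 0.0610; cost = 6%.
Debt: weight = 4366/14050.7 = 0.3107; after-tax cost = 2.8% × (1 − 36%) = 1.7920%.
WACC = 0.6282 × 11.5368% + 0.0610 × 6.0000% + 0.3107 × 1.7920% = 8.1708%.

8.17%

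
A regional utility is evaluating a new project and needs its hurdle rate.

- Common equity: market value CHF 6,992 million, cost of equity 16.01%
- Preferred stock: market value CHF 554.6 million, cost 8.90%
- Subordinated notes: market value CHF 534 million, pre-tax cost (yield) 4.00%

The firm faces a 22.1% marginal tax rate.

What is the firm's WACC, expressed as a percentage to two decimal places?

14.67%

Total capital V = 6992 + 554.6 + 534 = 8080.6.
Equity: weight = 6992/8080.6 = 0.8653; cost = 16.01%.
Preferred: weight = 554.6/8080.6 = 0.0686; cost = 8.9%.
Subordinated notes: weight = 534/8080.6 = 0.0661; after-tax cost = 4% × (1 − 22.1%) = 3.1160%.
WACC = 0.8653 × 16.0100% + 0.0686 × 8.9000% + 0.0661 × 3.1160% = 14.6699%.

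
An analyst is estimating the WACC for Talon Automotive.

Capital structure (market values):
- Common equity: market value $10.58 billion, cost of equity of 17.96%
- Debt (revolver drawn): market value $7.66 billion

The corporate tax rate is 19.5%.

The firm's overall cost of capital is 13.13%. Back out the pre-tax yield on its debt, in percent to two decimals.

8.02%

Total capital V = 10.58 + 7.66 = 18.24.
Equity weight = 10.58/18.24 = 0.5800.
Revolver drawn weight = 7.66/18.24 = 0.4200.
Equity contribution = 0.5800 × 17.96% = 10.4176%.
Remaining for debt = 13.13% − 10.4176% = 2.7124%.
Rd × (1 − 19.5%) × 0.4200 = 2.7124%  ⇒  Rd = 8.0234%.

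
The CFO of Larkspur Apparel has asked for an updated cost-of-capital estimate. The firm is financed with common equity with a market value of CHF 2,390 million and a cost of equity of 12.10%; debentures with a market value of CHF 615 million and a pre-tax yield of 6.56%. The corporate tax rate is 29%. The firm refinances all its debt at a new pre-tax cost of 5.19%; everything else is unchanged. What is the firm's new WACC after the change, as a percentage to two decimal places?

After the change:
Total capital V = 2390 + 615 = 3005.
Equity: weight = 2390/3005 = 0.7953; cost = 12.1%.
Debentures: weight = 615/3005 = 0.2047; after-tax cost = 5.19% × (1 − 29%) = 3.6849%.
WACC = 0.7953 × 12.1000% + 0.2047 × 3.6849% = 10.3778%.

10.38%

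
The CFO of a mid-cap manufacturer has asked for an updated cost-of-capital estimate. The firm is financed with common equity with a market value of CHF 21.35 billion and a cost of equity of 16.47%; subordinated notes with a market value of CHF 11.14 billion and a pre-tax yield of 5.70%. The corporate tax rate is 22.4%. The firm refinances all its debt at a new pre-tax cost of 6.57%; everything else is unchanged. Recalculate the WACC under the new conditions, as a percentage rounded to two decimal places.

After the change:
Total capital V = 21.35 + 11.14 = 32.49.
Equity: weight = 21.35/32.49 = 0.6571; cost = 16.47%.
Subordinated notes: weight = 11.14/32.49 = 0.3429; after-tax cost = 6.57% × (1 − 22.4%) = 5.0983%.
WACC = 0.6571 × 16.4700% + 0.3429 × 5.0983% = 12.5709%.

12.57%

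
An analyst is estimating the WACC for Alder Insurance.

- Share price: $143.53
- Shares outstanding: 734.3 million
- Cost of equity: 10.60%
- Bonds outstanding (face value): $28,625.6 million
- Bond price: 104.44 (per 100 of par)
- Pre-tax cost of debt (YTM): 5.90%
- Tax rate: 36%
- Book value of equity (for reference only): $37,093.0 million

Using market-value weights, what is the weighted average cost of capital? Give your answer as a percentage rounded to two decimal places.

Market value of equity E = 143.53 × 734.3m = 105394.079m. Market value of debt D = 28625.6m × 104.44/100 = 29896.57664m.
Total capital V = 105394.079 + 29896.57664 = 135290.65564.
Equity: weight = 105394.079/135290.65564 = 0.7790; cost = 10.6%.
Bonds outstanding: weight = 29896.57664/135290.65564 = 0.2210; after-tax cost = 5.9% × (1 − 36%) = 3.7760%.
WACC = 0.7790 × 10.6000% + 0.2210 × 3.7760% = 9.0920%.

9.09%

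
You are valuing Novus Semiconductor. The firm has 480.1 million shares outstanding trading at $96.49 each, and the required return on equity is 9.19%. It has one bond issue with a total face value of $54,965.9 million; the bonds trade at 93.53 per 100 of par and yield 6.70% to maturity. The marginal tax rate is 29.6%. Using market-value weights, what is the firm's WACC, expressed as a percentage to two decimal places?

6.84%

Market value of equity E = 96.49 × 480.1m = 46324.849m. Market value of debt D = 54965.9m × 93.53/100 = 51409.60627m.
Total capital V = 46324.849 + 51409.60627 = 97734.45527.
Equity: weight = 46324.849/97734.45527 = 0.4740; cost = 9.19%.
Bonds outstanding: weight = 51409.60627/97734.45527 = 0.5260; after-tax cost = 6.7% × (1 − 29.6%) = 4.7168%.
WACC = 0.4740 × 9.1900% + 0.5260 × 4.7168% = 6.8370%.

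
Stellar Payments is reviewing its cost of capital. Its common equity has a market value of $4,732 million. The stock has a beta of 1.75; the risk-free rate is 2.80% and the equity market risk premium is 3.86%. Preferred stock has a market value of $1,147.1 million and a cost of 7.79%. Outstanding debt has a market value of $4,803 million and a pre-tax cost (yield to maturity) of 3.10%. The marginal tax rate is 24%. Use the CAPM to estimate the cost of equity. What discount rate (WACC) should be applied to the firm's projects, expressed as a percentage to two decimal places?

6.13%

Cost of equity via CAPM: Re = 2.8% + 1.75 × 3.86% = 9.5550%.
Total capital V = 4732 + 1147.1 + 4803 = 10682.1.
Equity: weight = 4732/10682.1 = 0.4430; cost = 9.555%.
Preferred: weight = 1147.1/10682.1 = 0.1074; cost = 7.79%.
Debt: weight = 4803/10682.1 = 0.4496; after-tax cost = 3.1% × (1 − 24%) = 2.3560%.
WACC = 0.4430 × 9.5550% + 0.1074 × 7.7900% + 0.4496 × 2.3560% = 6.1286%.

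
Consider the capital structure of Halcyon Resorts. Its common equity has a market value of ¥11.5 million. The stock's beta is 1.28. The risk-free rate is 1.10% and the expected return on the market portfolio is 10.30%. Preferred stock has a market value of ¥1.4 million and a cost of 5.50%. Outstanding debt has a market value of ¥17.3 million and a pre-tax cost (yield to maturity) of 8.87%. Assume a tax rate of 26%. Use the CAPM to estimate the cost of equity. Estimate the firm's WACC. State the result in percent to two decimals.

Market risk premium = 10.3% − 1.1% = 9.2%.
Cost of equity via CAPM: Re = 1.1% + 1.28 × 9.2% = 12.8760%.
Total capital V = 11.5 + 1.4 + 17.3 = 30.2.
Equity: weight = 11.5/30.2 = 0.3808; cost = 12.876%.
Preferred: weight = 1.4/30.2 = 0.0464; cost = 5.5%.
Debt: weight = 17.3/30.2 = 0.5728; after-tax cost = 8.87% × (1 − 26%) = 6.5638%.
WACC = 0.3808 × 12.8760% + 0.0464 × 5.5000% + 0.5728 × 6.5638% = 8.9181%.

8.92%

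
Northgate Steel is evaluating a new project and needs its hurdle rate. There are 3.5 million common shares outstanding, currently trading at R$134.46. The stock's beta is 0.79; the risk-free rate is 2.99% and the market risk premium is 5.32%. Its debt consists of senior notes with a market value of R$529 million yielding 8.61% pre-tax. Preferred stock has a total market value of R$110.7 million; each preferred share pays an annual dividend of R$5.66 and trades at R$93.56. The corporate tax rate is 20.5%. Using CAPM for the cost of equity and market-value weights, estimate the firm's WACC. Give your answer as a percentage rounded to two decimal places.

6.91%

Cost of equity via CAPM: Re = 2.99% + 0.79 × 5.32% = 7.1928%.
Cost of preferred: Rp = 5.66 / 93.56 = 6.0496%.
Market value of equity E = 134.46 × 3.5m = 470.61m.
Total capital V = 470.61 + 110.7 + 529 = 1110.31.
Equity: weight = 470.61/1110.31 = 0.4239; cost = 7.1928%.
Preferred: weight = 110.7/1110.31 = 0.0997; cost = 6.0496%.
Senior notes: weight = 529/1110.31 = 0.4764; after-tax cost = 8.61% × (1 − 20.5%) = 6.8449%.
WACC = 0.4239 × 7.1928% + 0.0997 × 6.0496% + 0.4764 × 6.8449% = 6.9131%.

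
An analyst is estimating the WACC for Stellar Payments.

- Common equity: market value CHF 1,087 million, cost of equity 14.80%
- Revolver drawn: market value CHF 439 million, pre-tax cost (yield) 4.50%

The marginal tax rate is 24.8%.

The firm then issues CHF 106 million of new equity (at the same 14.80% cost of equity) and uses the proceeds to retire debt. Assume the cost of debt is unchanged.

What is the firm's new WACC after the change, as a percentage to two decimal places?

After the change:
Total capital V = 1193 + 333 = 1526.
Equity: weight = 1193/1526 = 0.7818; cost = 14.8%.
Revolver drawn: weight = 333/1526 = 0.2182; after-tax cost = 4.5% × (1 − 24.8%) = 3.3840%.
WACC = 0.7818 × 14.8000% + 0.2182 × 3.3840% = 12.3088%.

12.31%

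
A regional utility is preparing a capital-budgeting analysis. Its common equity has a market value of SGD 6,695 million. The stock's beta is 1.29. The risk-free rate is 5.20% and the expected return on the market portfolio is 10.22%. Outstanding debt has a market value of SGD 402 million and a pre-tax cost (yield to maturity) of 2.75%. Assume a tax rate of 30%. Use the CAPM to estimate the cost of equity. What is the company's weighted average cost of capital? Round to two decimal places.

11.12%

Market risk premium = 10.22% − 5.2% = 5.02%.
Cost of equity via CAPM: Re = 5.2% + 1.29 × 5.02% = 11.6758%.
Total capital V = 6695 + 402 = 7097.
Equity: weight = 6695/7097 = 0.9434; cost = 11.6758%.
Debt: weight = 402/7097 = 0.0566; after-tax cost = 2.75% × (1 − 30%) = 1.9250%.
WACC = 0.9434 × 11.6758% + 0.0566 × 1.9250% = 11.1235%.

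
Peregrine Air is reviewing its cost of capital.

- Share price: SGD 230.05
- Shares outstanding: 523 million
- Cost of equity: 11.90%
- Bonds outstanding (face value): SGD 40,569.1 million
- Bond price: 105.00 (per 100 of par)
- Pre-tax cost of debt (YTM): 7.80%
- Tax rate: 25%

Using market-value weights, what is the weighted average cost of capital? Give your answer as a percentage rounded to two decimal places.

Market value of equity E = 230.05 × 523m = 120316.15m. Market value of debt D = 40569.1m × 105.0/100 = 42597.555m.
Total capital V = 120316.15 + 42597.555 = 162913.705.
Equity: weight = 120316.15/162913.705 = 0.7385; cost = 11.9%.
Bonds outstanding: weight = 42597.555/162913.705 = 0.2615; after-tax cost = 7.8% × (1 − 25%) = 5.8500%.
WACC = 0.7385 × 11.9000% + 0.2615 × 5.8500% = 10.3181%.

10.32%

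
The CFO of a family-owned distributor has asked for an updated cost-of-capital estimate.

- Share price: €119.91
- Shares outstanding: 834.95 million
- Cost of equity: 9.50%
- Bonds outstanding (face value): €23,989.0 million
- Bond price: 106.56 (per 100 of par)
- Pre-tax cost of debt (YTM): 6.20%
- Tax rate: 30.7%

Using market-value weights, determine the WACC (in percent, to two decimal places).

Market value of equity E = 119.91 × 834.95m = 100118.8545m. Market value of debt D = 23989m × 106.56/100 = 25562.6784m.
Total capital V = 100118.8545 + 25562.6784 = 125681.5329.
Equity: weight = 100118.8545/125681.5329 = 0.7966; cost = 9.5%.
Bonds outstanding: weight = 25562.6784/125681.5329 = 0.2034; after-tax cost = 6.2% × (1 − 30.7%) = 4.2966%.
WACC = 0.7966 × 9.5000% + 0.2034 × 4.2966% = 8.4417%.

8.44%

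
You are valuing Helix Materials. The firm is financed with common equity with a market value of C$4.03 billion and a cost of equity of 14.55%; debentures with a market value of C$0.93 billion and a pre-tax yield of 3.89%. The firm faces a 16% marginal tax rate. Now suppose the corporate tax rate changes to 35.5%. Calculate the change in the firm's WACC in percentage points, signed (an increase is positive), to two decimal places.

Current WACC:
Total capital V = 4.03 + 0.93 = 4.96.
Equity: weight = 4.03/4.96 = 0.8125; cost = 14.55%.
Debentures: weight = 0.93/4.96 = 0.1875; after-tax cost = 3.89% × (1 − 16%) = 3.2676%.
WACC = 0.8125 × 14.5500% + 0.1875 × 3.2676% = 12.4346%.
After the change:
Total capital V = 4.03 + 0.93 = 4.96.
Equity: weight = 4.03/4.96 = 0.8125; cost = 14.55%.
Debentures: weight = 0.93/4.96 = 0.1875; after-tax cost = 3.89% × (1 − 35.5%) = 2.5091%.
WACC = 0.8125 × 14.5500% + 0.1875 × 2.5091% = 12.2923%.
Change in WACC = 12.2923% − 12.4346% = -0.1422 pp.

-0.14 pp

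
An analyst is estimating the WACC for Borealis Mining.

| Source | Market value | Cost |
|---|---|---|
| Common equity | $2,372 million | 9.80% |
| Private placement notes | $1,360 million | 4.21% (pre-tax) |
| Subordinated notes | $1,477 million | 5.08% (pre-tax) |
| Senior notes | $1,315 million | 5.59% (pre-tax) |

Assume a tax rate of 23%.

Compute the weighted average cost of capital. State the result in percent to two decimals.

Total capital V = 2372 + 1360 + 1477 + 1315 = 6524.
Equity: weight = 2372/6524 = 0.3636; cost = 9.8%.
Private placement notes: weight = 1360/6524 = 0.2085; after-tax cost = 4.21% × (1 − 23%) = 3.2417%.
Subordinated notes: weight = 1477/6524 = 0.2264; after-tax cost = 5.08% × (1 − 23%) = 3.9116%.
Senior notes: weight = 1315/6524 = 0.2016; after-tax cost = 5.59% × (1 − 23%) = 4.3043%.
WACC = 0.3636 × 9.8000% + 0.2085 × 3.2417% + 0.2264 × 3.9116% + 0.2016 × 4.3043% = 5.9920%.

5.99%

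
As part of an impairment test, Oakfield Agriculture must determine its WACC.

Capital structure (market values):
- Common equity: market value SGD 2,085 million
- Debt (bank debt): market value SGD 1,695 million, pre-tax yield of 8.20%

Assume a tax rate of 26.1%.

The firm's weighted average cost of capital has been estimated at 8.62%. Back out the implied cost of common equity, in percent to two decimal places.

10.70%

Total capital V = 2085 + 1695 = 3780.
Equity weight = 2085/3780 = 0.5516.
Bank debt weight = 1695/3780 = 0.4484.
Debt contribution = 0.4484 × 8.2% × (1 − 26.1%) = 2.7173%.
Required equity contribution = 8.62% − 2.7173% = 5.9027%.
Re = 5.9027% / 0.5516 = 10.7013%.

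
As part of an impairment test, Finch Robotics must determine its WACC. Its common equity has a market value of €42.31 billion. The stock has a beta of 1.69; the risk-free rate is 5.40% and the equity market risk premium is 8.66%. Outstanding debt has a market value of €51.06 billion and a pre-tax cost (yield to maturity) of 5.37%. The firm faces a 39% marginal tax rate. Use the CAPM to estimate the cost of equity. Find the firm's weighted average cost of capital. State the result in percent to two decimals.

10.87%

Cost of equity via CAPM: Re = 5.4% + 1.69 × 8.66% = 20.0354%.
Total capital V = 42.31 + 51.06 = 93.37.
Equity: weight = 42.31/93.37 = 0.4531; cost = 20.0354%.
Debt: weight = 51.06/93.37 = 0.5469; after-tax cost = 5.37% × (1 − 39%) = 3.2757%.
WACC = 0.4531 × 20.0354% + 0.5469 × 3.2757% = 10.8702%.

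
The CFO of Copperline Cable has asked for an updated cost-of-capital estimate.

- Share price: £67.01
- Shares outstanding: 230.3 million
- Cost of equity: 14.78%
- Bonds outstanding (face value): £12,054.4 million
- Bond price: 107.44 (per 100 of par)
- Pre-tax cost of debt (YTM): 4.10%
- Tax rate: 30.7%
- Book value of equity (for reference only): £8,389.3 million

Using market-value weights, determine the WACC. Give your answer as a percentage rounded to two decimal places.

9.33%

Market value of equity E = 67.01 × 230.3m = 15432.403m. Market value of debt D = 12054.4m × 107.44/100 = 12951.24736m.
Total capital V = 15432.403 + 12951.24736 = 28383.65036.
Equity: weight = 15432.403/28383.65036 = 0.5437; cost = 14.78%.
Bonds outstanding: weight = 12951.24736/28383.65036 = 0.4563; after-tax cost = 4.1% × (1 − 30.7%) = 2.8413%.
WACC = 0.5437 × 14.7800% + 0.4563 × 2.8413% = 9.3325%.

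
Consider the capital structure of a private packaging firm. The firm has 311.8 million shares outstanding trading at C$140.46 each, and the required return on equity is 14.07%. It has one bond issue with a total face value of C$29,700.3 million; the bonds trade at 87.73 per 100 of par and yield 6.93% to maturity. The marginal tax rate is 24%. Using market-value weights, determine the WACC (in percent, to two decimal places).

Market value of equity E = 140.46 × 311.8m = 43795.428m. Market value of debt D = 29700.3m × 87.73/100 = 26056.07319m.
Total capital V = 43795.428 + 26056.07319 = 69851.50119.
Equity: weight = 43795.428/69851.50119 = 0.6270; cost = 14.07%.
Bonds outstanding: weight = 26056.07319/69851.50119 = 0.3730; after-tax cost = 6.93% × (1 − 24%) = 5.2668%.
WACC = 0.6270 × 14.0700% + 0.3730 × 5.2668% = 10.7862%.

10.79%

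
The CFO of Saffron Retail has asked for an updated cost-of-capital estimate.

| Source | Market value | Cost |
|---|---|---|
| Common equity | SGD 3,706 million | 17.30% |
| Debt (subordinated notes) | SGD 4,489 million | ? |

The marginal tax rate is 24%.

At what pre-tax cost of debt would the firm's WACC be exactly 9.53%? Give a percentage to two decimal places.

4.10%

Total capital V = 3706 + 4489 = 8195.
Equity weight = 3706/8195 = 0.4522.
Subordinated notes weight = 4489/8195 = 0.5478.
Equity contribution = 0.4522 × 17.3% = 7.8235%.
Remaining for debt = 9.53% − 7.8235% = 1.7065%.
Rd × (1 − 24%) × 0.5478 = 1.7065%  ⇒  Rd = 4.0991%.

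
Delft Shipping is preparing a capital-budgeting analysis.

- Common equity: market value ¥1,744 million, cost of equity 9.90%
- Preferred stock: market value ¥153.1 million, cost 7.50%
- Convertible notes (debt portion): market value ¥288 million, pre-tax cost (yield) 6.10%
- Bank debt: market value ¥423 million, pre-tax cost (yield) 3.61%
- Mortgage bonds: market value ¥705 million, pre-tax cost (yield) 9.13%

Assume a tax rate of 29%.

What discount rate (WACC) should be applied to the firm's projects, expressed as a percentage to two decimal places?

7.64%

Total capital V = 1744 + 153.1 + 288 + 423 + 705 = 3313.1.
Equity: weight = 1744/3313.1 = 0.5264; cost = 9.9%.
Preferred: weight = 153.1/3313.1 = 0.0462; cost = 7.5%.
Convertible notes (debt portion): weight = 288/3313.1 = 0.0869; after-tax cost = 6.1% × (1 − 29%) = 4.3310%.
Bank debt: weight = 423/3313.1 = 0.1277; after-tax cost = 3.61% × (1 − 29%) = 2.5631%.
Mortgage bonds: weight = 705/3313.1 = 0.2128; after-tax cost = 9.13% × (1 − 29%) = 6.4823%.
WACC = 0.5264 × 9.9000% + 0.0462 × 7.5000% + 0.0869 × 4.3310% + 0.1277 × 2.5631% + 0.2128 × 6.4823% = 7.6410%.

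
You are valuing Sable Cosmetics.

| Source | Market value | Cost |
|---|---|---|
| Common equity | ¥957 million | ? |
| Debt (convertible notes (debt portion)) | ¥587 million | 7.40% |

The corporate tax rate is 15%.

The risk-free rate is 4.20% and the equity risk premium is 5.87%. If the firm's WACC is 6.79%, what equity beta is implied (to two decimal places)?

0.49

Total capital V = 957 + 587 = 1544.
Equity weight = 957/1544 = 0.6198.
Convertible notes (debt portion) weight = 587/1544 = 0.3802.
Debt contribution = 0.3802 × 7.4% × (1 − 15%) = 2.3913%.
Required equity contribution = 6.79% − 2.3913% = 4.3987%  ⇒  Re = 7.0967%.
CAPM: 7.0967% = 4.2% + β × 5.87%  ⇒  β = 0.4935.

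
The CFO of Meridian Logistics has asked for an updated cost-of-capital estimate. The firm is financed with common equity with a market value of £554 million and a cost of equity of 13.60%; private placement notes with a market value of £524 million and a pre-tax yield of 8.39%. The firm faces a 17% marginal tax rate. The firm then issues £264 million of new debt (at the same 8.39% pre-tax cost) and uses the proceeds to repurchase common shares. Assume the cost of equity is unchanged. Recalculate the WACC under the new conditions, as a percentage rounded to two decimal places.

After the change:
Total capital V = 290 + 788 = 1078.
Equity: weight = 290/1078 = 0.2690; cost = 13.6%.
Private placement notes: weight = 788/1078 = 0.7310; after-tax cost = 8.39% × (1 − 17%) = 6.9637%.
WACC = 0.2690 × 13.6000% + 0.7310 × 6.9637% = 8.7490%.

8.75%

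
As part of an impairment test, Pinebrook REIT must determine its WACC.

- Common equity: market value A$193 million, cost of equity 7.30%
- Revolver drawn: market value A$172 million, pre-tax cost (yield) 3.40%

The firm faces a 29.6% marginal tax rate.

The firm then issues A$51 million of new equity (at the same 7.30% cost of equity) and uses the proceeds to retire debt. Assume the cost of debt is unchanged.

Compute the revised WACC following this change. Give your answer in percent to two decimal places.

After the change:
Total capital V = 244 + 121 = 365.
Equity: weight = 244/365 = 0.6685; cost = 7.3%.
Revolver drawn: weight = 121/365 = 0.3315; after-tax cost = 3.4% × (1 − 29.6%) = 2.3936%.
WACC = 0.6685 × 7.3000% + 0.3315 × 2.3936% = 5.6735%.

5.67%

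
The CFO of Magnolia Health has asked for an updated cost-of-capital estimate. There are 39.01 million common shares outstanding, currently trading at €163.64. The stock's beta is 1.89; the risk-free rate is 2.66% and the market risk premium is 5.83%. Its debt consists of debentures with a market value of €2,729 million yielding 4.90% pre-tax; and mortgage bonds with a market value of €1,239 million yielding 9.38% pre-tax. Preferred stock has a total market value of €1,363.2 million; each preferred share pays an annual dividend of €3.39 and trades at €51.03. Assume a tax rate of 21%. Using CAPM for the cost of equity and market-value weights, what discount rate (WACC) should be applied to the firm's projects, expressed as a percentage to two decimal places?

9.91%

Cost of equity via CAPM: Re = 2.66% + 1.89 × 5.83% = 13.6787%.
Cost of preferred: Rp = 3.39 / 51.03 = 6.6432%.
Market value of equity E = 163.64 × 39.01m = 6383.5964m.
Total capital V = 6383.5964 + 1363.2 + 2729 + 1239 = 11714.7964.
Equity: weight = 6383.5964/11714.7964 = 0.5449; cost = 13.6787%.
Preferred: weight = 1363.2/11714.7964 = 0.1164; cost = 6.6432%.
Debentures: weight = 2729/11714.7964 = 0.2330; after-tax cost = 4.9% × (1 − 21%) = 3.8710%.
Mortgage bonds: weight = 1239/11714.7964 = 0.1058; after-tax cost = 9.38% × (1 − 21%) = 7.4102%.
WACC = 0.5449 × 13.6787% + 0.1164 × 6.6432% + 0.2330 × 3.8710% + 0.1058 × 7.4102% = 9.9123%.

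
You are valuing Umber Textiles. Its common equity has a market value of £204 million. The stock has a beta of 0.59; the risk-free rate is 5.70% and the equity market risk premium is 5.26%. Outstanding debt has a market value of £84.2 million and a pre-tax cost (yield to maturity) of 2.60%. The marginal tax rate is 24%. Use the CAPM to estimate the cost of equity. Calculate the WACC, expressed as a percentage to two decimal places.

Cost of equity via CAPM: Re = 5.7% + 0.59 × 5.26% = 8.8034%.
Total capital V = 204 + 84.2 = 288.2.
Equity: weight = 204/288.2 = 0.7078; cost = 8.8034%.
Debt: weight = 84.2/288.2 = 0.2922; after-tax cost = 2.6% × (1 − 24%) = 1.9760%.
WACC = 0.7078 × 8.8034% + 0.2922 × 1.9760% = 6.8087%.

6.81%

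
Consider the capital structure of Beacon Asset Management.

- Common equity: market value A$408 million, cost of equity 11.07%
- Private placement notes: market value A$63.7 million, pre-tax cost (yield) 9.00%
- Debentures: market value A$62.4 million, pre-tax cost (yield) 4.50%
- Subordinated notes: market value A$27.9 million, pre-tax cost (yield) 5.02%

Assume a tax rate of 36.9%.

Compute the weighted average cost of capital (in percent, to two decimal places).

Total capital V = 408 + 63.7 + 62.4 + 27.9 = 562.
Equity: weight = 408/562 = 0.7260; cost = 11.07%.
Private placement notes: weight = 63.7/562 = 0.1133; after-tax cost = 9% × (1 − 36.9%) = 5.6790%.
Debentures: weight = 62.4/562 = 0.1110; after-tax cost = 4.5% × (1 − 36.9%) = 2.8395%.
Subordinated notes: weight = 27.9/562 = 0.0496; after-tax cost = 5.02% × (1 − 36.9%) = 3.1676%.
WACC = 0.7260 × 11.0700% + 0.1133 × 5.6790% + 0.1110 × 2.8395% + 0.0496 × 3.1676% = 9.1528%.

9.15%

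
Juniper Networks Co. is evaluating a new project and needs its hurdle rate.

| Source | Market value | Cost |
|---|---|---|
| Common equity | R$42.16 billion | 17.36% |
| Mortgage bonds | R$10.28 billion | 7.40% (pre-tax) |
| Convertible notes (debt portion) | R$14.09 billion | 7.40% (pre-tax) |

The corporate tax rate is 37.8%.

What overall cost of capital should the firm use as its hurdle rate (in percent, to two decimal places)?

Total capital V = 42.16 + 10.28 + 14.09 = 66.53.
Equity: weight = 42.16/66.53 = 0.6337; cost = 17.36%.
Mortgage bonds: weight = 10.28/66.53 = 0.1545; after-tax cost = 7.4% × (1 − 37.8%) = 4.6028%.
Convertible notes (debt portion): weight = 14.09/66.53 = 0.2118; after-tax cost = 7.4% × (1 − 37.8%) = 4.6028%.
WACC = 0.6337 × 17.3600% + 0.1545 × 4.6028% + 0.2118 × 4.6028% = 12.6870%.

12.69%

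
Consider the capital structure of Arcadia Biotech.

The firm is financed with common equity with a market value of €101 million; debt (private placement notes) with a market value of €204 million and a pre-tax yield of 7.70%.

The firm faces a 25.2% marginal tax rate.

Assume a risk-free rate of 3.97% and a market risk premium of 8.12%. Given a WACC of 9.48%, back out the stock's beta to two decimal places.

Total capital V = 101 + 204 = 305.
Equity weight = 101/305 = 0.3311.
Private placement notes weight = 204/305 = 0.6689.
Debt contribution = 0.6689 × 7.7% × (1 − 25.2%) = 3.8523%.
Required equity contribution = 9.48% − 3.8523% = 5.6277%  ⇒  Re = 16.9945%.
CAPM: 16.9945% = 3.97% + β × 8.12%  ⇒  β = 1.6040.

1.60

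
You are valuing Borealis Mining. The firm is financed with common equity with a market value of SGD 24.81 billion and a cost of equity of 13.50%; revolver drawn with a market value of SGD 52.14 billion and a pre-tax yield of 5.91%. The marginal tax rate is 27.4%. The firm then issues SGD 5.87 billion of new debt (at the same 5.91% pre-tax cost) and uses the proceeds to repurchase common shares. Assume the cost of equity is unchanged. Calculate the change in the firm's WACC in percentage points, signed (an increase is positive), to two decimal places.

Current WACC:
Total capital V = 24.81 + 52.14 = 76.95.
Equity: weight = 24.81/76.95 = 0.3224; cost = 13.5%.
Revolver drawn: weight = 52.14/76.95 = 0.6776; after-tax cost = 5.91% × (1 − 27.4%) = 4.2907%.
WACC = 0.3224 × 13.5000% + 0.6776 × 4.2907% = 7.2599%.
After the change:
Total capital V = 18.94 + 58.01 = 76.95.
Equity: weight = 18.94/76.95 = 0.2461; cost = 13.5%.
Revolver drawn: weight = 58.01/76.95 = 0.7539; after-tax cost = 5.91% × (1 − 27.4%) = 4.2907%.
WACC = 0.2461 × 13.5000% + 0.7539 × 4.2907% = 6.5574%.
Change in WACC = 6.5574% − 7.2599% = -0.7025 pp.

-0.70 pp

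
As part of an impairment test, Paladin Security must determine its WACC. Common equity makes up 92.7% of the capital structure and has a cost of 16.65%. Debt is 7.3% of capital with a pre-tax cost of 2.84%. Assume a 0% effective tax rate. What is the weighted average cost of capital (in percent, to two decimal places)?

15.64%

After-tax cost of debt = 2.84% × (1 − 0%) = 2.8400%.
WACC = 0.927 × 16.6500% + 0.073 × 2.8400% = 15.6419%.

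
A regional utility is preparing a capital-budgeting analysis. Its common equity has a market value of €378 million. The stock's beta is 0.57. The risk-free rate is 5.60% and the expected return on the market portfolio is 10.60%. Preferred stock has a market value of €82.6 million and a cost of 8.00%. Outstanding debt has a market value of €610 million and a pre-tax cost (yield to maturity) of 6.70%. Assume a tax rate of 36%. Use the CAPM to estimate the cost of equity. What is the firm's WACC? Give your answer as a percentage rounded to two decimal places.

6.04%

Market risk premium = 10.6% − 5.6% = 5.0%.
Cost of equity via CAPM: Re = 5.6% + 0.57 × 5.0% = 8.4500%.
Total capital V = 378 + 82.6 + 610 = 1070.6.
Equity: weight = 378/1070.6 = 0.3531; cost = 8.45%.
Preferred: weight = 82.6/1070.6 = 0.0772; cost = 8%.
Debt: weight = 610/1070.6 = 0.5698; after-tax cost = 6.7% × (1 − 36%) = 4.2880%.
WACC = 0.3531 × 8.4500% + 0.0772 × 8.0000% + 0.5698 × 4.2880% = 6.0439%.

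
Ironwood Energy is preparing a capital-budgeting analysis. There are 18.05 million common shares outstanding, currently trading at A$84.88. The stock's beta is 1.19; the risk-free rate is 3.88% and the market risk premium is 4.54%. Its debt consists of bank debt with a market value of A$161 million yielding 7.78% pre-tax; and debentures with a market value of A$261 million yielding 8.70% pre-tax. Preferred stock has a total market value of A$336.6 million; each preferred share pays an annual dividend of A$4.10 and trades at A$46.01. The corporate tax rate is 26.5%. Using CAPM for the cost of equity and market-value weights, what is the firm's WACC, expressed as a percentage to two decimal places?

Cost of equity via CAPM: Re = 3.88% + 1.19 × 4.54% = 9.2826%.
Cost of preferred: Rp = 4.1 / 46.01 = 8.9111%.
Market value of equity E = 84.88 × 18.05m = 1532.084m.
Total capital V = 1532.084 + 336.6 + 161 + 261 = 2290.684.
Equity: weight = 1532.084/2290.684 = 0.6688; cost = 9.2826%.
Preferred: weight = 336.6/2290.684 = 0.1469; cost = 8.9111%.
Bank debt: weight = 161/2290.684 = 0.0703; after-tax cost = 7.78% × (1 − 26.5%) = 5.7183%.
Debentures: weight = 261/2290.684 = 0.1139; after-tax cost = 8.7% × (1 − 26.5%) = 6.3945%.
WACC = 0.6688 × 9.2826% + 0.1469 × 8.9111% + 0.0703 × 5.7183% + 0.1139 × 6.3945% = 8.6484%.

8.65%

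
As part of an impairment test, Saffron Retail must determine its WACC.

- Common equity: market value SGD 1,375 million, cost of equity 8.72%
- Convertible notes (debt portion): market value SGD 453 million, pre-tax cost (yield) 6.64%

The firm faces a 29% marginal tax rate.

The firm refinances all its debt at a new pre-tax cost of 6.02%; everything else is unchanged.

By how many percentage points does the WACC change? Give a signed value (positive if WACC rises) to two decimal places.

-0.11 pp

Current WACC:
Total capital V = 1375 + 453 = 1828.
Equity: weight = 1375/1828 = 0.7522; cost = 8.72%.
Convertible notes (debt portion): weight = 453/1828 = 0.2478; after-tax cost = 6.64% × (1 − 29%) = 4.7144%.
WACC = 0.7522 × 8.7200% + 0.2478 × 4.7144% = 7.7274%.
After the change:
Total capital V = 1375 + 453 = 1828.
Equity: weight = 1375/1828 = 0.7522; cost = 8.72%.
Convertible notes (debt portion): weight = 453/1828 = 0.2478; after-tax cost = 6.02% × (1 − 29%) = 4.2742%.
WACC = 0.7522 × 8.7200% + 0.2478 × 4.2742% = 7.6183%.
Change in WACC = 7.6183% − 7.7274% = -0.1091 pp.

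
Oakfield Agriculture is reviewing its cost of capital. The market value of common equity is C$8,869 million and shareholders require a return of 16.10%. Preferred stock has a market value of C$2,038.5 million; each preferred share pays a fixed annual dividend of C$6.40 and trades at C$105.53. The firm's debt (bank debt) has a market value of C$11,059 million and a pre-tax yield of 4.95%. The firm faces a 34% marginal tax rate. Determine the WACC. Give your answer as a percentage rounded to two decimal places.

8.71%

Cost of preferred: Rp = 6.4 / 105.53 = 6.0646%.
Total capital V = 8869 + 2038.5 + 11059 = 21966.5.
Equity: weight = 8869/21966.5 = 0.4038; cost = 16.1%.
Preferred: weight = 2038.5/21966.5 = 0.0928; cost = 6.0646%.
Bank debt: weight = 11059/21966.5 = 0.5034; after-tax cost = 4.95% × (1 − 34%) = 3.2670%.
WACC = 0.4038 × 16.1000% + 0.0928 × 6.0646% + 0.5034 × 3.2670% = 8.7080%.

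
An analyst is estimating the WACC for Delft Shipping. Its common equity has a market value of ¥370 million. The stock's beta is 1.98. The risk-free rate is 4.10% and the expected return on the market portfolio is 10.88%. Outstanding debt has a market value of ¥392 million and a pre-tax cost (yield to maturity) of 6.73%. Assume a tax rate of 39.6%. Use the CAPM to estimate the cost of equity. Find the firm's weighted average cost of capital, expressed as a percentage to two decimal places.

Market risk premium = 10.88% − 4.1% = 6.78%.
Cost of equity via CAPM: Re = 4.1% + 1.98 × 6.78% = 17.5244%.
Total capital V = 370 + 392 = 762.
Equity: weight = 370/762 = 0.4856; cost = 17.5244%.
Debt: weight = 392/762 = 0.5144; after-tax cost = 6.73% × (1 − 39.6%) = 4.0649%.
WACC = 0.4856 × 17.5244% + 0.5144 × 4.0649% = 10.6004%.

10.60%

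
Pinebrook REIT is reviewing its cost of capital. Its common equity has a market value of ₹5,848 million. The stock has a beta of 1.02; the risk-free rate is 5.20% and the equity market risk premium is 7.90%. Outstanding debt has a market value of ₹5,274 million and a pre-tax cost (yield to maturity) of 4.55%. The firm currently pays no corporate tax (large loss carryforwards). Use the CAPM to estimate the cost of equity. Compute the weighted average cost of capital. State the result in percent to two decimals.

9.13%

Cost of equity via CAPM: Re = 5.2% + 1.02 × 7.9% = 13.2580%.
Total capital V = 5848 + 5274 = 11122.
Equity: weight = 5848/11122 = 0.5258; cost = 13.258%.
Debt: weight = 5274/11122 = 0.4742; after-tax cost = 4.55% × (1 − 0%) = 4.5500%.
WACC = 0.5258 × 13.2580% + 0.4742 × 4.5500% = 9.1287%.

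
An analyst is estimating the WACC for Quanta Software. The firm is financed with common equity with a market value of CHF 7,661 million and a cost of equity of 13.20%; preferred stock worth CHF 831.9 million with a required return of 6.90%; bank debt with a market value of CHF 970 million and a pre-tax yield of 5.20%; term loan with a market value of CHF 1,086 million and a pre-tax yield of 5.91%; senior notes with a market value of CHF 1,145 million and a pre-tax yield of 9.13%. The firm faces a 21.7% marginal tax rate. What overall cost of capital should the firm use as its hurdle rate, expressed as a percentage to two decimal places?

10.61%

Total capital V = 7661 + 831.9 + 970 + 1086 + 1145 = 11693.9.
Equity: weight = 7661/11693.9 = 0.6551; cost = 13.2%.
Preferred: weight = 831.9/11693.9 = 0.0711; cost = 6.9%.
Bank debt: weight = 970/11693.9 = 0.0829; after-tax cost = 5.2% × (1 − 21.7%) = 4.0716%.
Term loan: weight = 1086/11693.9 = 0.0929; after-tax cost = 5.91% × (1 − 21.7%) = 4.6275%.
Senior notes: weight = 1145/11693.9 = 0.0979; after-tax cost = 9.13% × (1 − 21.7%) = 7.1488%.
WACC = 0.6551 × 13.2000% + 0.0711 × 6.9000% + 0.0829 × 4.0716% + 0.0929 × 4.6275% + 0.0979 × 7.1488% = 10.6060%.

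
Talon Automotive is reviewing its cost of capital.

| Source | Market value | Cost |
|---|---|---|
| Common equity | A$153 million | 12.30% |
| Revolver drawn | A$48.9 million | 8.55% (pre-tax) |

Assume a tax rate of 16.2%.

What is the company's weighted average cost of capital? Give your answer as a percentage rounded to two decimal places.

Total capital V = 153 + 48.9 = 201.9.
Equity: weight = 153/201.9 = 0.7578; cost = 12.3%.
Revolver drawn: weight = 48.9/201.9 = 0.2422; after-tax cost = 8.55% × (1 − 16.2%) = 7.1649%.
WACC = 0.7578 × 12.3000% + 0.2422 × 7.1649% = 11.0563%.

11.06%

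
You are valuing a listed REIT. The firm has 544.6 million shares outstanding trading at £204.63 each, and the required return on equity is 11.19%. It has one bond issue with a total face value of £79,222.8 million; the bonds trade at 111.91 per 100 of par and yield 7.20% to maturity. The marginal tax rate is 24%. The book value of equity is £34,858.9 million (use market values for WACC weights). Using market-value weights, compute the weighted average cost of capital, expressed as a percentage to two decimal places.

8.66%

Market value of equity E = 204.63 × 544.6m = 111441.498m. Market value of debt D = 79222.8m × 111.91/100 = 88658.23548m.
Total capital V = 111441.498 + 88658.23548 = 200099.73348.
Equity: weight = 111441.498/200099.73348 = 0.5569; cost = 11.19%.
Bonds outstanding: weight = 88658.23548/200099.73348 = 0.4431; after-tax cost = 7.2% × (1 − 24%) = 5.4720%.
WACC = 0.5569 × 11.1900% + 0.4431 × 5.4720% = 8.6565%.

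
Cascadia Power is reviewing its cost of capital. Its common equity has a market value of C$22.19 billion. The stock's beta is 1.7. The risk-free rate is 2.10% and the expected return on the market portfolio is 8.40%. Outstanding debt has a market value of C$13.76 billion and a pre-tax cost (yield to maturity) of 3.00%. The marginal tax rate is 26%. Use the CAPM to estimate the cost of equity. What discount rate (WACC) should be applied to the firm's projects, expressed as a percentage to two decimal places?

Market risk premium = 8.4% − 2.1% = 6.3%.
Cost of equity via CAPM: Re = 2.1% + 1.7 × 6.3% = 12.8100%.
Total capital V = 22.19 + 13.76 = 35.95.
Equity: weight = 22.19/35.95 = 0.6172; cost = 12.81%.
Debt: weight = 13.76/35.95 = 0.3828; after-tax cost = 3% × (1 − 26%) = 2.2200%.
WACC = 0.6172 × 12.8100% + 0.3828 × 2.2200% = 8.7566%.

8.76%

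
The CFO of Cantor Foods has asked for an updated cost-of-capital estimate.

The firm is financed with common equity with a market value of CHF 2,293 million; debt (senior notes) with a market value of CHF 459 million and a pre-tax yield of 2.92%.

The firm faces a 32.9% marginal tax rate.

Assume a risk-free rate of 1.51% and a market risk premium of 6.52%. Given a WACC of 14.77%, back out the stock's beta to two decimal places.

2.43

Total capital V = 2293 + 459 = 2752.
Equity weight = 2293/2752 = 0.8332.
Senior notes weight = 459/2752 = 0.1668.
Debt contribution = 0.1668 × 2.92% × (1 − 32.9%) = 0.3268%.
Required equity contribution = 14.77% − 0.3268% = 14.4432%  ⇒  Re = 17.3344%.
CAPM: 17.3344% = 1.51% + β × 6.52%  ⇒  β = 2.4271.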